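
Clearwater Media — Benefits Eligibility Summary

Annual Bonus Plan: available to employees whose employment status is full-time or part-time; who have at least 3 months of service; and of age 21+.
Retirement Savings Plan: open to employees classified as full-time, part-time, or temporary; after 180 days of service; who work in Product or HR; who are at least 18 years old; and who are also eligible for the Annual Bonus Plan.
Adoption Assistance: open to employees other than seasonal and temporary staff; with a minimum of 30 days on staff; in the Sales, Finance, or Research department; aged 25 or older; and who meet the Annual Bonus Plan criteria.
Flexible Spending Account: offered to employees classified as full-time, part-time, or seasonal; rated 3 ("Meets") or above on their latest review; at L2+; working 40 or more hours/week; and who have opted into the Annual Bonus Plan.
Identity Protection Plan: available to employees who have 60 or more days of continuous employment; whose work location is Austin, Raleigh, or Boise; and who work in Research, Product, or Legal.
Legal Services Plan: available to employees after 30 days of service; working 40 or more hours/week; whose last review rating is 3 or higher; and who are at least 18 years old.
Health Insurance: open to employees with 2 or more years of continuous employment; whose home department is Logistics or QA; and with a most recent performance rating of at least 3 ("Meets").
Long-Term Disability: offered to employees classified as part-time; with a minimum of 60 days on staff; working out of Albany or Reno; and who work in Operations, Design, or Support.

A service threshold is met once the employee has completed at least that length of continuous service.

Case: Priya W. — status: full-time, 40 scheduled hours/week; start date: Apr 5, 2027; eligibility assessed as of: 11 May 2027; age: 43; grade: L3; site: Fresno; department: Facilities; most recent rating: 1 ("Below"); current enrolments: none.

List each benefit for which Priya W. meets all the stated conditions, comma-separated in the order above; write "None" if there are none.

None

Service from Apr 5, 2027 to 11 May 2027: 36 days.
Annual Bonus Plan — status full-time ✓; service 36 days < 3 months (≈90 days) ✗ → not eligible.
Retirement Savings Plan — status full-time ✓; service 36 days < 180 days ✗ → not eligible.
Adoption Assistance — status full-time ✓ (not excluded); service 36 days ≥ 30 days ✓; dept Facilities ✗ → not eligible.
Flexible Spending Account — status full-time ✓; rating 1 < 3 ✗ → not eligible.
Identity Protection Plan — service 36 days < 60 days ✗ → not eligible.
Legal Services Plan — service 36 days ≥ 30 days ✓; 40 hrs/wk ≥ 40 ✓; rating 1 < 3 ✗ → not eligible.
Health Insurance — service 36 days < 2 years (≈730 days) ✗ → not eligible.
Long-Term Disability — status full-time ✗ (requires part-time) → not eligible.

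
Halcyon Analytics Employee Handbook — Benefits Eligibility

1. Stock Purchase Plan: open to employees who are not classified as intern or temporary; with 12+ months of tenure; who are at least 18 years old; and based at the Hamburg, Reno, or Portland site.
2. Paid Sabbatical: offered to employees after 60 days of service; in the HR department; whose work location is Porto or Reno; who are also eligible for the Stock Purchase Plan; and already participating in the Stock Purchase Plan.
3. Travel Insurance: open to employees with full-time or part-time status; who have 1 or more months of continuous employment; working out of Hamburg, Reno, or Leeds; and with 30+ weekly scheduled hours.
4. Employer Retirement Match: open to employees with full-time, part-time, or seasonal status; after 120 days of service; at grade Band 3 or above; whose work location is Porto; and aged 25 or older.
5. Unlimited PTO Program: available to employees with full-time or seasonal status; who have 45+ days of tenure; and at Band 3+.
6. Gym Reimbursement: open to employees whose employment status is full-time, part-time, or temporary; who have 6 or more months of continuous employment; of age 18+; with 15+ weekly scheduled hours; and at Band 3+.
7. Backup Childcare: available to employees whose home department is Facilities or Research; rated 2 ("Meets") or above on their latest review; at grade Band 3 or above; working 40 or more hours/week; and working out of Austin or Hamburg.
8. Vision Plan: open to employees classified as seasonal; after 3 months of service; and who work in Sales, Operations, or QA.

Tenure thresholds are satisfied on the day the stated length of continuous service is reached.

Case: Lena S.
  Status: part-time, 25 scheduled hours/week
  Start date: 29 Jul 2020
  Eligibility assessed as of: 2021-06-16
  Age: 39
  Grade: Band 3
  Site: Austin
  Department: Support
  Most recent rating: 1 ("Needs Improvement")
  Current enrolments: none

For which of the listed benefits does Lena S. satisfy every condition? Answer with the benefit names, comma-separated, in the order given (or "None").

Service from 29 Jul 2020 to 2021-06-16: 322 days.
Stock Purchase Plan — status part-time ✓ (not excluded); service 322 days < 12 months (≈360 days) ✗ → not eligible.
Paid Sabbatical — service 322 days ≥ 60 days ✓; dept Support ✗ → not eligible.
Travel Insurance — status part-time ✓; service 322 days ≥ 1 month (≈30 days) ✓; site Austin ✗ (not Hamburg, Reno, or Leeds) → not eligible.
Employer Retirement Match — status part-time ✓; service 322 days ≥ 120 days ✓; grade Band 3 ≥ Band 3 ✓; site Austin ✗ (not Porto) → not eligible.
Unlimited PTO Program — status part-time ✗ (requires full-time or seasonal) → not eligible.
Gym Reimbursement — status part-time ✓; service 322 days ≥ 6 months (≈180 days) ✓; age 39 ≥ 18 ✓; 25 hrs/wk ≥ 15 ✓; grade Band 3 ≥ Band 3 ✓ → eligible.
Backup Childcare — dept Support ✗ → not eligible.
Vision Plan — status part-time ✗ (requires seasonal) → not eligible.

Gym Reimbursement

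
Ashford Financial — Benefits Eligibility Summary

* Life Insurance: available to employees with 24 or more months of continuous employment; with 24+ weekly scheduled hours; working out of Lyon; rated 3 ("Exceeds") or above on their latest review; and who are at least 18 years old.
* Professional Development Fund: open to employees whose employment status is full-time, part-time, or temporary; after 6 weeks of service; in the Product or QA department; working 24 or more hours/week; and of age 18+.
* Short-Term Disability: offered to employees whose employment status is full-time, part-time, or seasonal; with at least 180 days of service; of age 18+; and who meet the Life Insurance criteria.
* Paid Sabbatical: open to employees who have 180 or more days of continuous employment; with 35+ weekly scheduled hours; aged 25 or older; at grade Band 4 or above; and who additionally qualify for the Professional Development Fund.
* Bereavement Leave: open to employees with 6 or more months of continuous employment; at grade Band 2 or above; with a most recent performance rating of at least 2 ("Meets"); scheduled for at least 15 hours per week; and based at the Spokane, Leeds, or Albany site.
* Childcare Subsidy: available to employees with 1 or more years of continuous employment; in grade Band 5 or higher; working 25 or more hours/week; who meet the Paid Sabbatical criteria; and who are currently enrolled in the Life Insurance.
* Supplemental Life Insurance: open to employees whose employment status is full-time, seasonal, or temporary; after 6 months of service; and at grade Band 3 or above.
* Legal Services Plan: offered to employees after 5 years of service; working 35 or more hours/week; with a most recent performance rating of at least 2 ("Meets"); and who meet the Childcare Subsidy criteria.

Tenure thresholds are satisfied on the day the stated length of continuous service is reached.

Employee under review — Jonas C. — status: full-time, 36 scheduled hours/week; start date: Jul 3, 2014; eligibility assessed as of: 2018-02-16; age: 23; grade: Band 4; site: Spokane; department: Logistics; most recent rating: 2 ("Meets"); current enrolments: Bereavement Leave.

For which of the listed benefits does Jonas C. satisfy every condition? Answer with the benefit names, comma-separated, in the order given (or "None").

Bereavement Leave, Supplemental Life Insurance

Service from Jul 3, 2014 to 2018-02-16: 1324 days.
Life Insurance — service 1324 days ≥ 24 months (≈720 days) ✓; 36 hrs/wk ≥ 24 ✓; site Spokane ✗ (not Lyon) → not eligible.
Professional Development Fund — status full-time ✓; service 1324 days ≥ 6 weeks (≈42 days) ✓; dept Logistics ✗ → not eligible.
Short-Term Disability — status full-time ✓; service 1324 days ≥ 180 days ✓; age 23 ≥ 18 ✓; not eligible for Life Insurance ✗ → not eligible.
Paid Sabbatical — service 1324 days ≥ 180 days ✓; 36 hrs/wk ≥ 35 ✓; age 23 < 25 ✗ → not eligible.
Bereavement Leave — service 1324 days ≥ 6 months (≈180 days) ✓; grade Band 4 ≥ Band 2 ✓; rating 2 ≥ 2 ✓; 36 hrs/wk ≥ 15 ✓; site Spokane ✓ → eligible.
Childcare Subsidy — service 1324 days ≥ 1 year (≈365 days) ✓; grade Band 4 < Band 5 ✗ → not eligible.
Supplemental Life Insurance — status full-time ✓; service 1324 days ≥ 6 months (≈180 days) ✓; grade Band 4 ≥ Band 3 ✓ → eligible.
Legal Services Plan — service 1324 days < 5 years (≈1825 days) ✗ → not eligible.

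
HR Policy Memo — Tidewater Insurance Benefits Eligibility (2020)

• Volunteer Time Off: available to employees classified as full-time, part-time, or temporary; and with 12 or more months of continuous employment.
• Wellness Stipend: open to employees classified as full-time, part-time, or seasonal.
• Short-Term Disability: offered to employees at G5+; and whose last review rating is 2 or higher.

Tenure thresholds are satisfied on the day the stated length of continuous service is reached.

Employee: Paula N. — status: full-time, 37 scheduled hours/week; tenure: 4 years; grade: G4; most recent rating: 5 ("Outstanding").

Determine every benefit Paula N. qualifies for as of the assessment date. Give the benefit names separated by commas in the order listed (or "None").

Volunteer Time Off — status full-time ✓; service 4 years ≥ 12 months (≈360 days) ✓ → eligible.
Wellness Stipend — status full-time ✓ → eligible.
Short-Term Disability — grade G4 < G5 ✗ → not eligible.

Volunteer Time Off, Wellness Stipend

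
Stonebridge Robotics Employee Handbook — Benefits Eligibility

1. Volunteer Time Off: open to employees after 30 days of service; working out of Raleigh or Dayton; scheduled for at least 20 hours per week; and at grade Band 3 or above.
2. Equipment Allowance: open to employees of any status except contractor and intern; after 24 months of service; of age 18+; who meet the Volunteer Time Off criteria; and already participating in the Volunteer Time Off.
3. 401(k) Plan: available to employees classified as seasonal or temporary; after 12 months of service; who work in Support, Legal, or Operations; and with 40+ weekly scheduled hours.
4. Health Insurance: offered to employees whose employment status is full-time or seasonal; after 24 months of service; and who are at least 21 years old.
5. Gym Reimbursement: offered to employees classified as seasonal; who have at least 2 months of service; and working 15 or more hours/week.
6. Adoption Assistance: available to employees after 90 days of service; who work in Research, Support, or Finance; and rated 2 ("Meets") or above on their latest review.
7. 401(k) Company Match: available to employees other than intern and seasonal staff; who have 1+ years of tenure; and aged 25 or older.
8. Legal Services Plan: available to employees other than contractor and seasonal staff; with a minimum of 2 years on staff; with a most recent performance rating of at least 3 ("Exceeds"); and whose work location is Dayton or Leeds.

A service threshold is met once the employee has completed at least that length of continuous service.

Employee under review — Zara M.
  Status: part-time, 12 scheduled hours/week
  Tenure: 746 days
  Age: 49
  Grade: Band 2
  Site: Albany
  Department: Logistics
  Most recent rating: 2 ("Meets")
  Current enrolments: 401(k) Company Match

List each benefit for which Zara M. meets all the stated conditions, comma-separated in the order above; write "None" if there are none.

Volunteer Time Off — service 746 days ≥ 30 days ✓; site Albany ✗ (not Raleigh or Dayton) → not eligible.
Equipment Allowance — status part-time ✓ (not excluded); service 746 days ≥ 24 months (≈720 days) ✓; age 49 ≥ 18 ✓; not eligible for Volunteer Time Off ✗ → not eligible.
401(k) Plan — status part-time ✗ (requires seasonal or temporary) → not eligible.
Health Insurance — status part-time ✗ (requires full-time or seasonal) → not eligible.
Gym Reimbursement — status part-time ✗ (requires seasonal) → not eligible.
Adoption Assistance — service 746 days ≥ 90 days ✓; dept Logistics ✗ → not eligible.
401(k) Company Match — status part-time ✓ (not excluded); service 746 days ≥ 1 year (≈365 days) ✓; age 49 ≥ 25 ✓ → eligible.
Legal Services Plan — status part-time ✓ (not excluded); service 746 days ≥ 2 years (≈730 days) ✓; rating 2 < 3 ✗ → not eligible.

401(k) Company Match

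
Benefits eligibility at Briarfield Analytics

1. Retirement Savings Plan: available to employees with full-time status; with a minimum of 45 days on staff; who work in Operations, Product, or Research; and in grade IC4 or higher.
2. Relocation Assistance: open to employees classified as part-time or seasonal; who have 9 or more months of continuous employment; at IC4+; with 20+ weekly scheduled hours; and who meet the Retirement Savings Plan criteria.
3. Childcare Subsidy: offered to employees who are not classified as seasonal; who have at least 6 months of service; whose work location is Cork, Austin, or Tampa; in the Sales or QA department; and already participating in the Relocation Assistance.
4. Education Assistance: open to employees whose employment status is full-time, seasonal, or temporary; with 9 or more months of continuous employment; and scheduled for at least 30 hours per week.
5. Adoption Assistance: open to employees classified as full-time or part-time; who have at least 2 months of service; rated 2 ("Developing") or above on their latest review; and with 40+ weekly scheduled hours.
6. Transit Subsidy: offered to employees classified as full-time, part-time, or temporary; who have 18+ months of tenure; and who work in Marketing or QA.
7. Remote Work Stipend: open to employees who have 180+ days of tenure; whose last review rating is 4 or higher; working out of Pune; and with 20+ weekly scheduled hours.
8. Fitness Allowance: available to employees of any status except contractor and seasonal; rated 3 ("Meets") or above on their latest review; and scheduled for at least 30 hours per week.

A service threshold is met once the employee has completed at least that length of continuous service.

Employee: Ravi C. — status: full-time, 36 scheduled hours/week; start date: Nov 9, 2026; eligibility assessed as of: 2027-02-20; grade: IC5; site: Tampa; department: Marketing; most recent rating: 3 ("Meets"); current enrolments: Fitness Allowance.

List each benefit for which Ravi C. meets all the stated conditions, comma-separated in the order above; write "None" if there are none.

Fitness Allowance

Service from Nov 9, 2026 to 2027-02-20: 103 days.
Retirement Savings Plan — status full-time ✓; service 103 days ≥ 45 days ✓; dept Marketing ✗ → not eligible.
Relocation Assistance — status full-time ✗ (requires part-time or seasonal) → not eligible.
Childcare Subsidy — status full-time ✓ (not excluded); service 103 days < 6 months (≈180 days) ✗ → not eligible.
Education Assistance — status full-time ✓; service 103 days < 9 months (≈270 days) ✗ → not eligible.
Adoption Assistance — status full-time ✓; service 103 days ≥ 2 months (≈60 days) ✓; rating 3 ≥ 2 ✓; 36 hrs/wk < 40 ✗ → not eligible.
Transit Subsidy — status full-time ✓; service 103 days < 18 months (≈540 days) ✗ → not eligible.
Remote Work Stipend — service 103 days < 180 days ✗ → not eligible.
Fitness Allowance — status full-time ✓ (not excluded); rating 3 ≥ 3 ✓; 36 hrs/wk ≥ 30 ✓ → eligible.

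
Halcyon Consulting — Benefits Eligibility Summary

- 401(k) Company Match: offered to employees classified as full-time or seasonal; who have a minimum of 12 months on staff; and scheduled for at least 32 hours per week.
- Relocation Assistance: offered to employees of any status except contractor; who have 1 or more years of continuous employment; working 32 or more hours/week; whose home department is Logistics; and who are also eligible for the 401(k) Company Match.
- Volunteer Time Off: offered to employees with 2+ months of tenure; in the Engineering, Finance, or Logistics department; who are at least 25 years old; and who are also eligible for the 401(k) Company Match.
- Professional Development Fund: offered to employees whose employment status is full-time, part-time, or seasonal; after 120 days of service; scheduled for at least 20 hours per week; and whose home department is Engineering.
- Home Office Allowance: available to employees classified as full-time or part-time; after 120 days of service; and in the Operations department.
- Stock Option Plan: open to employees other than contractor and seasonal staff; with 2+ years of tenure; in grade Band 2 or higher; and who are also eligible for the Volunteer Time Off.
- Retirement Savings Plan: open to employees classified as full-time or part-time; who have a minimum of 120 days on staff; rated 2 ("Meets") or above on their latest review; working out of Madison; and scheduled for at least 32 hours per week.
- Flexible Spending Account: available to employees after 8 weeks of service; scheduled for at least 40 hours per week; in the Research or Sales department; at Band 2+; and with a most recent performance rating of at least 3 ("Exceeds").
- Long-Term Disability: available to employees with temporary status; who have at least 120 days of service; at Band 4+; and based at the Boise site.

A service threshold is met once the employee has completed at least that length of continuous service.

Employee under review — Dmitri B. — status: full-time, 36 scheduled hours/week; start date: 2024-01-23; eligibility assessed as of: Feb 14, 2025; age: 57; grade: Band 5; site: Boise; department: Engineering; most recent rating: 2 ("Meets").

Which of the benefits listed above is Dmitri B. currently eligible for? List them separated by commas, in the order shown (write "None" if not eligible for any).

Service from 2024-01-23 to Feb 14, 2025: 388 days.
401(k) Company Match — status full-time ✓; service 388 days ≥ 12 months (≈360 days) ✓; 36 hrs/wk ≥ 32 ✓ → eligible.
Relocation Assistance — status full-time ✓ (not excluded); service 388 days ≥ 1 year (≈365 days) ✓; 36 hrs/wk ≥ 32 ✓; dept Engineering ✗ → not eligible.
Volunteer Time Off — service 388 days ≥ 2 months (≈60 days) ✓; dept Engineering ✓; age 57 ≥ 25 ✓; eligible for 401(k) Company Match ✓ → eligible.
Professional Development Fund — status full-time ✓; service 388 days ≥ 120 days ✓; 36 hrs/wk ≥ 20 ✓; dept Engineering ✓ → eligible.
Home Office Allowance — status full-time ✓; service 388 days ≥ 120 days ✓; dept Engineering ✗ → not eligible.
Stock Option Plan — status full-time ✓ (not excluded); service 388 days < 2 years (≈730 days) ✗ → not eligible.
Retirement Savings Plan — status full-time ✓; service 388 days ≥ 120 days ✓; rating 2 ≥ 2 ✓; site Boise ✗ (not Madison) → not eligible.
Flexible Spending Account — service 388 days ≥ 8 weeks (≈56 days) ✓; 36 hrs/wk < 40 ✗ → not eligible.
Long-Term Disability — status full-time ✗ (requires temporary) → not eligible.

401(k) Company Match, Volunteer Time Off, Professional Development Fund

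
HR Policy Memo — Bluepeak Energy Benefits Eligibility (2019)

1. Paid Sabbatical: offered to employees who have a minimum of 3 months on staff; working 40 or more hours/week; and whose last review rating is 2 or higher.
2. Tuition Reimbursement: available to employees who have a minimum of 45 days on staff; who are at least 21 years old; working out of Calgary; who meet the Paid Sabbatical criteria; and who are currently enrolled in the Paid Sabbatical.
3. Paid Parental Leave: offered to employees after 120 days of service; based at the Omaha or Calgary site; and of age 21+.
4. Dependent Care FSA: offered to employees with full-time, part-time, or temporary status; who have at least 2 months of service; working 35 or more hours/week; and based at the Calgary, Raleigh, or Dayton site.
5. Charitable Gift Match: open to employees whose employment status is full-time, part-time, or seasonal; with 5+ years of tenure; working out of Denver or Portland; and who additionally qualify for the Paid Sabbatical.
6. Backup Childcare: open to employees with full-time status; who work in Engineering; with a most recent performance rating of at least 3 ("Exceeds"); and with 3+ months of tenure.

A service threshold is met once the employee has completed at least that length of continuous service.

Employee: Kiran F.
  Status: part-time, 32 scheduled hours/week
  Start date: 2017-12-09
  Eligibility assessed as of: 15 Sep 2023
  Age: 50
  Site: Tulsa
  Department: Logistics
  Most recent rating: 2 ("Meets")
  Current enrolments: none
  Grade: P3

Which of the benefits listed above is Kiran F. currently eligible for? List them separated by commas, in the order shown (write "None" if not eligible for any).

Service from 2017-12-09 to 15 Sep 2023: 2106 days.
Paid Sabbatical — service 2106 days ≥ 3 months (≈90 days) ✓; 32 hrs/wk < 40 ✗ → not eligible.
Tuition Reimbursement — service 2106 days ≥ 45 days ✓; age 50 ≥ 21 ✓; site Tulsa ✗ (not Calgary) → not eligible.
Paid Parental Leave — service 2106 days ≥ 120 days ✓; site Tulsa ✗ (not Omaha or Calgary) → not eligible.
Dependent Care FSA — status part-time ✓; service 2106 days ≥ 2 months (≈60 days) ✓; 32 hrs/wk < 35 ✗ → not eligible.
Charitable Gift Match — status part-time ✓; service 2106 days ≥ 5 years (≈1825 days) ✓; site Tulsa ✗ (not Denver or Portland) → not eligible.
Backup Childcare — status part-time ✗ (requires full-time) → not eligible.

None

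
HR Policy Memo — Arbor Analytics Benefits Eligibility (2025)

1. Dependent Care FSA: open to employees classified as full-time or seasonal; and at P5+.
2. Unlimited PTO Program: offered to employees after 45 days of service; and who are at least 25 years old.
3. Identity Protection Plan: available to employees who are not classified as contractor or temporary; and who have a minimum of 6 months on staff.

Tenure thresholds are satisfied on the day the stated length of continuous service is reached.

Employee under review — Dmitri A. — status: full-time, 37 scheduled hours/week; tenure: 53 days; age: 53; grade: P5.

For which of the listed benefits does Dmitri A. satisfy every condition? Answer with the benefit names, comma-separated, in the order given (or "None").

Dependent Care FSA, Unlimited PTO Program

Dependent Care FSA — status full-time ✓; grade P5 ≥ P5 ✓ → eligible.
Unlimited PTO Program — service 53 days ≥ 45 days ✓; age 53 ≥ 25 ✓ → eligible.
Identity Protection Plan — status full-time ✓ (not excluded); service 53 days < 6 months (≈180 days) ✗ → not eligible.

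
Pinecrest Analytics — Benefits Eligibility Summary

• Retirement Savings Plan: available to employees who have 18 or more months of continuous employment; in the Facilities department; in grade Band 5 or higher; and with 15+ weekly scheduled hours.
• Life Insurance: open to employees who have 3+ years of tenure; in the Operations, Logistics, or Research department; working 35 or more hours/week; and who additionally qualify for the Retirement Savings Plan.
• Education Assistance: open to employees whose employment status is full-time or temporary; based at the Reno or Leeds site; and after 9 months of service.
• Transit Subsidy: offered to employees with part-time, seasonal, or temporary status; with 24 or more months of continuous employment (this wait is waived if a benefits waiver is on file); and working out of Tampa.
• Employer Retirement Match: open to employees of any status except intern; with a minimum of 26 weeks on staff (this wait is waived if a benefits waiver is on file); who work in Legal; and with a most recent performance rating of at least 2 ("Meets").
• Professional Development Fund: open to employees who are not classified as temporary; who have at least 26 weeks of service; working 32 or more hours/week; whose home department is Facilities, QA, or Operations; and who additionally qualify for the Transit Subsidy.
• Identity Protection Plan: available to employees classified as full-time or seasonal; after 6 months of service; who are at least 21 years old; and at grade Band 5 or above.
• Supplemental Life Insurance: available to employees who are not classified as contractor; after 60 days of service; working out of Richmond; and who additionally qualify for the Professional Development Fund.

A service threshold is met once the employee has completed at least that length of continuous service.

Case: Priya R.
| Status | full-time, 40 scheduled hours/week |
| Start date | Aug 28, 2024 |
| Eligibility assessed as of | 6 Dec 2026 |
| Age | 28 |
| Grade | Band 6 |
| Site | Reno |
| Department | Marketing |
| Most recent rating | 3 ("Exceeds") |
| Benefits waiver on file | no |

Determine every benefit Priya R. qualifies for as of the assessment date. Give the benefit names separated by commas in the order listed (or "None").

Service from Aug 28, 2024 to 6 Dec 2026: 830 days.
Retirement Savings Plan — service 830 days ≥ 18 months (≈540 days) ✓; dept Marketing ✗ → not eligible.
Life Insurance — service 830 days < 3 years (≈1095 days) ✗ → not eligible.
Education Assistance — status full-time ✓; site Reno ✓; service 830 days ≥ 9 months (≈270 days) ✓ → eligible.
Transit Subsidy — status full-time ✗ (requires part-time, seasonal, or temporary) → not eligible.
Employer Retirement Match — status full-time ✓ (not excluded); no waiver, service 830 days ≥ 26 weeks (≈182 days) ✓; dept Marketing ✗ → not eligible.
Professional Development Fund — status full-time ✓ (not excluded); service 830 days ≥ 26 weeks (≈182 days) ✓; 40 hrs/wk ≥ 32 ✓; dept Marketing ✗ → not eligible.
Identity Protection Plan — status full-time ✓; service 830 days ≥ 6 months (≈180 days) ✓; age 28 ≥ 21 ✓; grade Band 6 ≥ Band 5 ✓ → eligible.
Supplemental Life Insurance — status full-time ✓ (not excluded); service 830 days ≥ 60 days ✓; site Reno ✗ (not Richmond) → not eligible.

Education Assistance, Identity Protection Plan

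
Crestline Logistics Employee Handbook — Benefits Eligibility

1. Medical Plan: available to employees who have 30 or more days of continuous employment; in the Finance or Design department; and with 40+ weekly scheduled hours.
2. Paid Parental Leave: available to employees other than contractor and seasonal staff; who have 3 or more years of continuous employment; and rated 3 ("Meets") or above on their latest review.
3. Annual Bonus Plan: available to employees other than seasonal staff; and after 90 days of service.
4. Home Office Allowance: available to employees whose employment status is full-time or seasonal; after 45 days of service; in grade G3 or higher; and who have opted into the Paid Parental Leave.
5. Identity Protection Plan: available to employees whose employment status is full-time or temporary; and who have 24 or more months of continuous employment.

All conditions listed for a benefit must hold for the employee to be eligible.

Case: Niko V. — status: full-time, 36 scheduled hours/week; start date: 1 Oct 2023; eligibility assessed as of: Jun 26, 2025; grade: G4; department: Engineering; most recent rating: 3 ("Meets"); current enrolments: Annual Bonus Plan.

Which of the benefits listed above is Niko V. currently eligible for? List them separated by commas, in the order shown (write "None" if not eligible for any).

Annual Bonus Plan

Service from 1 Oct 2023 to Jun 26, 2025: 634 days.
Medical Plan — service 634 days ≥ 30 days ✓; dept Engineering ✗ → not eligible.
Paid Parental Leave — status full-time ✓ (not excluded); service 634 days < 3 years (≈1095 days) ✗ → not eligible.
Annual Bonus Plan — status full-time ✓ (not excluded); service 634 days ≥ 90 days ✓ → eligible.
Home Office Allowance — status full-time ✓; service 634 days ≥ 45 days ✓; grade G4 ≥ G3 ✓; not enrolled in Paid Parental Leave ✗ → not eligible.
Identity Protection Plan — status full-time ✓; service 634 days < 24 months (≈720 days) ✗ → not eligible.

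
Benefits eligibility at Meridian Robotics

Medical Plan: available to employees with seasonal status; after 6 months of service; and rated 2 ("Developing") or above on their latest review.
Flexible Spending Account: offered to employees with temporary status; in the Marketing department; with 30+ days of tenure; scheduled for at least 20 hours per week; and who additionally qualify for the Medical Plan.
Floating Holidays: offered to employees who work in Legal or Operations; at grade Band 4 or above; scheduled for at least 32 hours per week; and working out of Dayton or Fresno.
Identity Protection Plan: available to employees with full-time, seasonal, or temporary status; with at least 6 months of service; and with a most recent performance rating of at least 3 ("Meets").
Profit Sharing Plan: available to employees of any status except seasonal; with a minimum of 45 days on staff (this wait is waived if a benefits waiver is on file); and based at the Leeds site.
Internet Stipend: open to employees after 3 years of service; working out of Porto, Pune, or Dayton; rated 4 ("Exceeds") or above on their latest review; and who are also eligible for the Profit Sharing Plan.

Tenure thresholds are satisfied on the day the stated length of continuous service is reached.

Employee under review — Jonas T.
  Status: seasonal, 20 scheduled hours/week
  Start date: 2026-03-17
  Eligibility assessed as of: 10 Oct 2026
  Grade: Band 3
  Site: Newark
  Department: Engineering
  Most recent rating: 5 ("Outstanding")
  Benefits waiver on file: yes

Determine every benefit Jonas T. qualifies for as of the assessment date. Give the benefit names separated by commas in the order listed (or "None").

Service from 2026-03-17 to 10 Oct 2026: 207 days.
Medical Plan — status seasonal ✓; service 207 days ≥ 6 months (≈180 days) ✓; rating 5 ≥ 2 ✓ → eligible.
Flexible Spending Account — status seasonal ✗ (requires temporary) → not eligible.
Floating Holidays — dept Engineering ✗ → not eligible.
Identity Protection Plan — status seasonal ✓; service 207 days ≥ 6 months (≈180 days) ✓; rating 5 ≥ 3 ✓ → eligible.
Profit Sharing Plan — status seasonal ✗ (excluded) → not eligible.
Internet Stipend — service 207 days < 3 years (≈1095 days) ✗ → not eligible.

Medical Plan, Identity Protection Plan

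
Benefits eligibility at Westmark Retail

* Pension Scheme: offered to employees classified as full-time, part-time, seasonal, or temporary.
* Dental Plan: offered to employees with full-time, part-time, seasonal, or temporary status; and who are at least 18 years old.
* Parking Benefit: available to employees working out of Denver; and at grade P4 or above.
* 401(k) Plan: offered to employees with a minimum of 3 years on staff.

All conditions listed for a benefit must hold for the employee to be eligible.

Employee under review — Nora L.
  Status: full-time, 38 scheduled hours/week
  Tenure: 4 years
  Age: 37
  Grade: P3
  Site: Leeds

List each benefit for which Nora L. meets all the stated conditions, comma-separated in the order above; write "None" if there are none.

Pension Scheme — status full-time ✓ → eligible.
Dental Plan — status full-time ✓; age 37 ≥ 18 ✓ → eligible.
Parking Benefit — site Leeds ✗ (not Denver) → not eligible.
401(k) Plan — service 4 years ≥ 3 years ✓ → eligible.

Pension Scheme, Dental Plan, 401(k) Plan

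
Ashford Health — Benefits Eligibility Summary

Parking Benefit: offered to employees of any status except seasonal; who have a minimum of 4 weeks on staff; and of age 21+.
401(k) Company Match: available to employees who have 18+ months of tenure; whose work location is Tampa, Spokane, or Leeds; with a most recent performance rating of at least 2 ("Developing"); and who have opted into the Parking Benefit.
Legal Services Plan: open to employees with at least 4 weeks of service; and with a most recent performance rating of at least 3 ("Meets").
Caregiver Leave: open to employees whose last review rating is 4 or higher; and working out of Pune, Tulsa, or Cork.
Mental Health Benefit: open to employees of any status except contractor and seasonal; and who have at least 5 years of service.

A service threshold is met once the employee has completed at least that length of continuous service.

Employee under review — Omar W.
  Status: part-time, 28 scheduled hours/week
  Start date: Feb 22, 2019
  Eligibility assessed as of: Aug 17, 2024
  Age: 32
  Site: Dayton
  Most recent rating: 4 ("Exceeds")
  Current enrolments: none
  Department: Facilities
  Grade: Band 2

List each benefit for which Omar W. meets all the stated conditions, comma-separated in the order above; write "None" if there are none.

Parking Benefit, Legal Services Plan, Mental Health Benefit

Service from Feb 22, 2019 to Aug 17, 2024: 2003 days.
Parking Benefit — status part-time ✓ (not excluded); service 2003 days ≥ 4 weeks (≈28 days) ✓; age 32 ≥ 21 ✓ → eligible.
401(k) Company Match — service 2003 days ≥ 18 months (≈540 days) ✓; site Dayton ✗ (not Tampa, Spokane, or Leeds) → not eligible.
Legal Services Plan — service 2003 days ≥ 4 weeks (≈28 days) ✓; rating 4 ≥ 3 ✓ → eligible.
Caregiver Leave — rating 4 ≥ 4 ✓; site Dayton ✗ (not Pune, Tulsa, or Cork) → not eligible.
Mental Health Benefit — status part-time ✓ (not excluded); service 2003 days ≥ 5 years (≈1825 days) ✓ → eligible.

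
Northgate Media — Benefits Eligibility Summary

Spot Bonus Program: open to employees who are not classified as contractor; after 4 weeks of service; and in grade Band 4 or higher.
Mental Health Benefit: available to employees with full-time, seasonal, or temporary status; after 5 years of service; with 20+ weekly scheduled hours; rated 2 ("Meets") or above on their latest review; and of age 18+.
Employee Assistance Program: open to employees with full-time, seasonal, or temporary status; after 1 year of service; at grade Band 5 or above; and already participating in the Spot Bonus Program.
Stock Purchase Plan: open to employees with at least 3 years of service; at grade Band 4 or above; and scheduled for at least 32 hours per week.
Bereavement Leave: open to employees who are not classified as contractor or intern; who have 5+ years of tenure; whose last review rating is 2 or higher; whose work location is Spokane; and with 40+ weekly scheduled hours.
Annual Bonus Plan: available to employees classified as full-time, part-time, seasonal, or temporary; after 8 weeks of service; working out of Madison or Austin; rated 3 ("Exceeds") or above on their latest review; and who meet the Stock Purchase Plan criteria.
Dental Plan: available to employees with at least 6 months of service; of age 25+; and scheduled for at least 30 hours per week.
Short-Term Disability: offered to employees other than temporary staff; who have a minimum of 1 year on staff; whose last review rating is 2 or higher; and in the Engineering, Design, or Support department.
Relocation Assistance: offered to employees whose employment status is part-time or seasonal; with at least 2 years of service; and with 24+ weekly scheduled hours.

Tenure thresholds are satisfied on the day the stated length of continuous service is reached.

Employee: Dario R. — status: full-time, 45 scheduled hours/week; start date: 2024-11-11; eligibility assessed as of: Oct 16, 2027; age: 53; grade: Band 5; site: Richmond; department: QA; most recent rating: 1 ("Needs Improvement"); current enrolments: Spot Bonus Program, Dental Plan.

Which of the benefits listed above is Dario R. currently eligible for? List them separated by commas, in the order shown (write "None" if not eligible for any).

Spot Bonus Program, Employee Assistance Program, Dental Plan

Service from 2024-11-11 to Oct 16, 2027: 1069 days.
Spot Bonus Program — status full-time ✓ (not excluded); service 1069 days ≥ 4 weeks (≈28 days) ✓; grade Band 5 ≥ Band 4 ✓ → eligible.
Mental Health Benefit — status full-time ✓; service 1069 days < 5 years (≈1825 days) ✗ → not eligible.
Employee Assistance Program — status full-time ✓; service 1069 days ≥ 1 year (≈365 days) ✓; grade Band 5 ≥ Band 5 ✓; enrolled in Spot Bonus Program ✓ → eligible.
Stock Purchase Plan — service 1069 days < 3 years (≈1095 days) ✗ → not eligible.
Bereavement Leave — status full-time ✓ (not excluded); service 1069 days < 5 years (≈1825 days) ✗ → not eligible.
Annual Bonus Plan — status full-time ✓; service 1069 days ≥ 8 weeks (≈56 days) ✓; site Richmond ✗ (not Madison or Austin) → not eligible.
Dental Plan — service 1069 days ≥ 6 months (≈180 days) ✓; age 53 ≥ 25 ✓; 45 hrs/wk ≥ 30 ✓ → eligible.
Short-Term Disability — status full-time ✓ (not excluded); service 1069 days ≥ 1 year (≈365 days) ✓; rating 1 < 2 ✗ → not eligible.
Relocation Assistance — status full-time ✗ (requires part-time or seasonal) → not eligible.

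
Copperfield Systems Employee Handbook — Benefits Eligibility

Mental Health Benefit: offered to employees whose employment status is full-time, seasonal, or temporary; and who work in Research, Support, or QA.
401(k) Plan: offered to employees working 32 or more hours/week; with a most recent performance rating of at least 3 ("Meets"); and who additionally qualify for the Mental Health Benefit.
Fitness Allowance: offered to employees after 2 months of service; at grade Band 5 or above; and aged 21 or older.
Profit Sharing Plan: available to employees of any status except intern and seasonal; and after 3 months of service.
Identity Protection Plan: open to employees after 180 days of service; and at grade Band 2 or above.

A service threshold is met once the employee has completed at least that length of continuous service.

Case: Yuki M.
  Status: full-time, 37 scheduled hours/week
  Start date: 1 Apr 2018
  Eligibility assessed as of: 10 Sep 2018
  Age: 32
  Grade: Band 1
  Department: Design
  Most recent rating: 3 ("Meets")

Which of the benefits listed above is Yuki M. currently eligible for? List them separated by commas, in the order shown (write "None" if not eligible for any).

Profit Sharing Plan

Service from 1 Apr 2018 to 10 Sep 2018: 162 days.
Mental Health Benefit — status full-time ✓; dept Design ✗ → not eligible.
401(k) Plan — 37 hrs/wk ≥ 32 ✓; rating 3 ≥ 3 ✓; not eligible for Mental Health Benefit ✗ → not eligible.
Fitness Allowance — service 162 days ≥ 2 months (≈60 days) ✓; grade Band 1 < Band 5 ✗ → not eligible.
Profit Sharing Plan — status full-time ✓ (not excluded); service 162 days ≥ 3 months (≈90 days) ✓ → eligible.
Identity Protection Plan — service 162 days < 180 days ✗ → not eligible.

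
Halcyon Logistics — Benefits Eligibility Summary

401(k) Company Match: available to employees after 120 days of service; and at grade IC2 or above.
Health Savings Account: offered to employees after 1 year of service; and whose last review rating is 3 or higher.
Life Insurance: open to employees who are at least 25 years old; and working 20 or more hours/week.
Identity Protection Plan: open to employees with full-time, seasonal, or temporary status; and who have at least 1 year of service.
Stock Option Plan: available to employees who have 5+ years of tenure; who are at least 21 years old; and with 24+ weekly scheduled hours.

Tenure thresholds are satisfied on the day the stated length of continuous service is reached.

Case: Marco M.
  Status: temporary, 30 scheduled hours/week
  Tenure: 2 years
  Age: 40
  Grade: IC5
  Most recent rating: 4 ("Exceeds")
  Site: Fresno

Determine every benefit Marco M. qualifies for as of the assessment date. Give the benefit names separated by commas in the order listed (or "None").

401(k) Company Match — service 2 years ≥ 120 days ✓; grade IC5 ≥ IC2 ✓ → eligible.
Health Savings Account — service 2 years ≥ 1 year ✓; rating 4 ≥ 3 ✓ → eligible.
Life Insurance — age 40 ≥ 25 ✓; 30 hrs/wk ≥ 20 ✓ → eligible.
Identity Protection Plan — status temporary ✓; service 2 years ≥ 1 year ✓ → eligible.
Stock Option Plan — service 2 years < 5 years ✗ → not eligible.

401(k) Company Match, Health Savings Account, Life Insurance, Identity Protection Plan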